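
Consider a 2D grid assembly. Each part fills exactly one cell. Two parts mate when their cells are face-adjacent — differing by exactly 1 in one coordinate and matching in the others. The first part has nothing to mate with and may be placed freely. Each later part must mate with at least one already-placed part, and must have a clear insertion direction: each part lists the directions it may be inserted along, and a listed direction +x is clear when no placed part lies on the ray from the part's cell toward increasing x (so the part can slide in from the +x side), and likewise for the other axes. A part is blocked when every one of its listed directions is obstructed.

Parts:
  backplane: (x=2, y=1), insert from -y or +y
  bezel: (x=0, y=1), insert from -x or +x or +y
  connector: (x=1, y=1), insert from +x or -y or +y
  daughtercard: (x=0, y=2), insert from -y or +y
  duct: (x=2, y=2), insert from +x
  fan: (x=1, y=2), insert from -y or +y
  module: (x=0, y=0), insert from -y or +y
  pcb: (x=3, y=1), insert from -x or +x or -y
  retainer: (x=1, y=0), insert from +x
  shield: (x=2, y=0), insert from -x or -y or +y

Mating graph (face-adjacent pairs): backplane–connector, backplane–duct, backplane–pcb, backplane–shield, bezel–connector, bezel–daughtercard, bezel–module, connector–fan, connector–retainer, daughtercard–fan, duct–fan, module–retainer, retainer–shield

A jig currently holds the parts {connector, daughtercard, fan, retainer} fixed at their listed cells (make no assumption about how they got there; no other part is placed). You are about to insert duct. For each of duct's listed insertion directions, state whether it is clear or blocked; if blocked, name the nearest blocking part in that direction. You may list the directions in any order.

+x: clear

+x: ray from duct(2, 2) has no placed part ⇒ clear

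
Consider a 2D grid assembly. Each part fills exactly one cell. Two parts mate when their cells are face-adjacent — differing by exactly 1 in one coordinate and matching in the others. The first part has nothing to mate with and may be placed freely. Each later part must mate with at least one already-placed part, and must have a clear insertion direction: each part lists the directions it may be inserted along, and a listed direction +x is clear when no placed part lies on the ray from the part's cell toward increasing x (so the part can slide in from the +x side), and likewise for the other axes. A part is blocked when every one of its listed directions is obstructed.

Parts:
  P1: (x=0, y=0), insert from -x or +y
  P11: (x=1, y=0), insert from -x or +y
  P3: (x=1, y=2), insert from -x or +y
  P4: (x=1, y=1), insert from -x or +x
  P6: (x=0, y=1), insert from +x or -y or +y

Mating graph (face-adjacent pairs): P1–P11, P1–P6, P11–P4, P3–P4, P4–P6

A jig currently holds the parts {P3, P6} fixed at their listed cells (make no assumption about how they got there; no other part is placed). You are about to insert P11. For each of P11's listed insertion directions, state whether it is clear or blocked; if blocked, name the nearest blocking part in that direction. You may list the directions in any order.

+y: blocked by P3; -x: clear

-x: ray from P11(1, 0) has no placed part ⇒ clear
+y: nearest on ray is P3@(1, 2) ⇒ blocked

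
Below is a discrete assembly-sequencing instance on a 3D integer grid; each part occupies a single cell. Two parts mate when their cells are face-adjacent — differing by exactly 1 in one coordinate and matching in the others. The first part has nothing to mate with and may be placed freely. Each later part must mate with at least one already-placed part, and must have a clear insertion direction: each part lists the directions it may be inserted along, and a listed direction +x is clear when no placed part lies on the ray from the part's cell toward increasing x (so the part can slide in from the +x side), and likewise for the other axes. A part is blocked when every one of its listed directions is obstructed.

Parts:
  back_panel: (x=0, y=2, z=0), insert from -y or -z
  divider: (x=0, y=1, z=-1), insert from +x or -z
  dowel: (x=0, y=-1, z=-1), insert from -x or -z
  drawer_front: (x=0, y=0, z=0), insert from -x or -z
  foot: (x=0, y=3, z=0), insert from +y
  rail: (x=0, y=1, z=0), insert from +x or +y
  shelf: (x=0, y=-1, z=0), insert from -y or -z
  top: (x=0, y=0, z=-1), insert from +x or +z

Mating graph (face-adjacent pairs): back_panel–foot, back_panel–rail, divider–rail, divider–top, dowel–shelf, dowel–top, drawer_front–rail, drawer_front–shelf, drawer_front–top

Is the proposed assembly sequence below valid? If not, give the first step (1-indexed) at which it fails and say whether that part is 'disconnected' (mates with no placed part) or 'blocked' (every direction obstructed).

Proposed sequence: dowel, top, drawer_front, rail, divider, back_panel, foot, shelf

1. dowel@(0, -1, -1) [-x clear] — {dowel}
2. top@(0, 0, -1) [+x clear] — {dowel, top}
3. drawer_front@(0, 0, 0) [-x clear] — {dowel, drawer_front, top}
4. rail@(0, 1, 0) [+x clear] — {dowel, drawer_front, rail, top}
5. divider@(0, 1, -1) [+x clear] — {divider, dowel, drawer_front, rail, top}
6. back_panel@(0, 2, 0) [-z clear] — {back_panel, divider, dowel, drawer_front, rail, top}
7. foot@(0, 3, 0) [+y clear] — {back_panel, divider, dowel, drawer_front, foot, rail, top}
8. shelf@(0, -1, 0) [-y clear] — {back_panel, divider, dowel, drawer_front, foot, rail, shelf, top}

Valid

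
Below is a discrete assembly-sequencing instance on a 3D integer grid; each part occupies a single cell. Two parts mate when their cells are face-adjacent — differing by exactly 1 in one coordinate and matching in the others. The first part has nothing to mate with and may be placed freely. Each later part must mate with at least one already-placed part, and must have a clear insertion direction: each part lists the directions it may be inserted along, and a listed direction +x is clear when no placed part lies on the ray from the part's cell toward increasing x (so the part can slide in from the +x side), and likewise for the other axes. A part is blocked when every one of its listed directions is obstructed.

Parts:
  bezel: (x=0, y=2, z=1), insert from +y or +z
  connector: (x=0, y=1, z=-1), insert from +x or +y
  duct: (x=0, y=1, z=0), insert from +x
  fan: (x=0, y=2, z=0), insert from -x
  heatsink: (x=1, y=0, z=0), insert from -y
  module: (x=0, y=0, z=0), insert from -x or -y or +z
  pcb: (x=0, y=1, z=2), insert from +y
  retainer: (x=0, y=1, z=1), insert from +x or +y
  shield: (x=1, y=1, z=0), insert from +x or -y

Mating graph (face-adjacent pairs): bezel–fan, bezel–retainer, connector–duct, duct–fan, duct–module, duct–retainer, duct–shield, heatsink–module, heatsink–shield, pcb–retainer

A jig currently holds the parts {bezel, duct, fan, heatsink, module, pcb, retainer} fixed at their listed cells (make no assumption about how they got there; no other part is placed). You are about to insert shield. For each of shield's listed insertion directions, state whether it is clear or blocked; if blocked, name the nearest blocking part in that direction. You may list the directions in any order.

+x: clear; -y: blocked by heatsink

+x: ray from shield(1, 1, 0) has no placed part ⇒ clear
-y: nearest on ray is heatsink@(1, 0, 0) ⇒ blocked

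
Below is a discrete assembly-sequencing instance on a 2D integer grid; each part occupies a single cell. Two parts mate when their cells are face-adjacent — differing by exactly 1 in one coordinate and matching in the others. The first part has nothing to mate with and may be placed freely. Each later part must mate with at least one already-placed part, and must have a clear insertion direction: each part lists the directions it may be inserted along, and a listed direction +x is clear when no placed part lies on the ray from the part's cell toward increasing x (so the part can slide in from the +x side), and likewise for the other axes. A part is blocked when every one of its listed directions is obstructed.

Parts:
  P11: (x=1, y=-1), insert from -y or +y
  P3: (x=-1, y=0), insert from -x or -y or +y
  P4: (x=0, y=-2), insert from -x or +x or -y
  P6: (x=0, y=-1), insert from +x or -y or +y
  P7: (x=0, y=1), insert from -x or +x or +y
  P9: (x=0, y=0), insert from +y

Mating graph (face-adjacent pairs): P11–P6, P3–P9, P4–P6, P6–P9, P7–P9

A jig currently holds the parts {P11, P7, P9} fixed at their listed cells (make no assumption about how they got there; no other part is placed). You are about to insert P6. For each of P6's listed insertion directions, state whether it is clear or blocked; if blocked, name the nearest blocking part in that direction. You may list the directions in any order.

+x: blocked by P11; +y: blocked by P9; -y: clear

+x: nearest on ray is P11@(1, -1) ⇒ blocked
-y: ray from P6(0, -1) has no placed part ⇒ clear
+y: nearest on ray is P9@(0, 0) ⇒ blocked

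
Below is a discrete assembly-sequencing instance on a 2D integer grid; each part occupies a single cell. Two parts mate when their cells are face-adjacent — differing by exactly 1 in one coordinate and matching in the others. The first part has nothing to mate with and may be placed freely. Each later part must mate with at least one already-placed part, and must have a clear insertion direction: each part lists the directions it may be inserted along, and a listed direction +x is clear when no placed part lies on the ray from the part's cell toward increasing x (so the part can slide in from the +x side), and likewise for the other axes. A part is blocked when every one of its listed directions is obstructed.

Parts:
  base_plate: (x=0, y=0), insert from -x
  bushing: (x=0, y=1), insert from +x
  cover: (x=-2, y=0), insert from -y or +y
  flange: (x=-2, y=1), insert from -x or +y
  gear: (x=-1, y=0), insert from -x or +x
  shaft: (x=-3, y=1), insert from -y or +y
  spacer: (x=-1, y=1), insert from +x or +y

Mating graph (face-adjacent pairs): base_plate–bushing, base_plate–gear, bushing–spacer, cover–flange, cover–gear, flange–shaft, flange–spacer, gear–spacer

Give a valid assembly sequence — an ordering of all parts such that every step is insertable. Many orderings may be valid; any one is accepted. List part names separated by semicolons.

1. shaft@(-3, 1) [-y clear] — {shaft}
2. flange@(-2, 1) [+y clear] — {flange, shaft}
3. spacer@(-1, 1) [+x clear] — {flange, shaft, spacer}
4. bushing@(0, 1) [+x clear] — {bushing, flange, shaft, spacer}
5. base_plate@(0, 0) [-x clear] — {base_plate, bushing, flange, shaft, spacer}
6. gear@(-1, 0) [-x clear] — {base_plate, bushing, flange, gear, shaft, spacer}
7. cover@(-2, 0) [-y clear] — {base_plate, bushing, cover, flange, gear, shaft, spacer}

shaft; flange; spacer; bushing; base_plate; gear; cover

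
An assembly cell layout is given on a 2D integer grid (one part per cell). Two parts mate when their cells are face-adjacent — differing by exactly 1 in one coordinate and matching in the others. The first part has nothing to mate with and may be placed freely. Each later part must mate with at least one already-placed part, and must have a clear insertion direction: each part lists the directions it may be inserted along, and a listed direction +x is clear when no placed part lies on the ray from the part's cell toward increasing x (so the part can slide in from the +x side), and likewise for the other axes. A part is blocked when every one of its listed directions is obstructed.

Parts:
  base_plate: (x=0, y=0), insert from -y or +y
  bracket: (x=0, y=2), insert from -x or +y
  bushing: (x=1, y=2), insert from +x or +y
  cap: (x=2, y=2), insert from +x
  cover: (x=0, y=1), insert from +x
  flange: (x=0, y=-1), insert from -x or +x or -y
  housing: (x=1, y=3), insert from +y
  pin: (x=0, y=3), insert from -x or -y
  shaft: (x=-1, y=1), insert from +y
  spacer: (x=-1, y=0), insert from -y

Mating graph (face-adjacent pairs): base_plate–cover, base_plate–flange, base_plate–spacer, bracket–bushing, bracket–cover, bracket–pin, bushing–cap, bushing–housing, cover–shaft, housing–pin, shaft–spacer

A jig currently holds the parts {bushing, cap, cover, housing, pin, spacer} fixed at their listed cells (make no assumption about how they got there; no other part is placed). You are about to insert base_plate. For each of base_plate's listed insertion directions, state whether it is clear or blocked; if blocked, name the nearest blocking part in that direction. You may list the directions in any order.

+y: blocked by cover; -y: clear

-y: ray from base_plate(0, 0) has no placed part ⇒ clear
+y: nearest on ray is cover@(0, 1) ⇒ blocked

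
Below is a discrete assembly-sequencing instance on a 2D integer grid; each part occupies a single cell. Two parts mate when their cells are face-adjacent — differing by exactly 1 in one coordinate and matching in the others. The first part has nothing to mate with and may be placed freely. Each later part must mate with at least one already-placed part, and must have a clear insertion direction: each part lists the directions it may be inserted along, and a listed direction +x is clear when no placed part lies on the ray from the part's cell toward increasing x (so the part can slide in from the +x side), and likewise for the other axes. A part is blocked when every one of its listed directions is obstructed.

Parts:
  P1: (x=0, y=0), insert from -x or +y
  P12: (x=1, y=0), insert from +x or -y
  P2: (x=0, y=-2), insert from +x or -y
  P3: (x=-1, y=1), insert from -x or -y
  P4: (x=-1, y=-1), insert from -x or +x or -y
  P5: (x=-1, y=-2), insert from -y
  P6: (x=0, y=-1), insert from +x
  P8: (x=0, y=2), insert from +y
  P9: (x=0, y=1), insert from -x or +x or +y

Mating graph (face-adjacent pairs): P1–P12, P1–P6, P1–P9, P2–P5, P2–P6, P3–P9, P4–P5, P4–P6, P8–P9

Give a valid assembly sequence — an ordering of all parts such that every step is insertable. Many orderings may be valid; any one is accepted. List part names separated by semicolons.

P9; P3; P8; P1; P6; P4; P2; P12; P5

1. P9@(0, 1) [-x clear] — {P9}
2. P3@(-1, 1) [-x clear] — {P3, P9}
3. P8@(0, 2) [+y clear] — {P3, P8, P9}
4. P1@(0, 0) [-x clear] — {P1, P3, P8, P9}
5. P6@(0, -1) [+x clear] — {P1, P3, P6, P8, P9}
6. P4@(-1, -1) [-x clear] — {P1, P3, P4, P6, P8, P9}
7. P2@(0, -2) [+x clear] — {P1, P2, P3, P4, P6, P8, P9}
8. P12@(1, 0) [+x clear] — {P1, P12, P2, P3, P4, P6, P8, P9}
9. P5@(-1, -2) [-y clear] — {P1, P12, P2, P3, P4, P5, P6, P8, P9}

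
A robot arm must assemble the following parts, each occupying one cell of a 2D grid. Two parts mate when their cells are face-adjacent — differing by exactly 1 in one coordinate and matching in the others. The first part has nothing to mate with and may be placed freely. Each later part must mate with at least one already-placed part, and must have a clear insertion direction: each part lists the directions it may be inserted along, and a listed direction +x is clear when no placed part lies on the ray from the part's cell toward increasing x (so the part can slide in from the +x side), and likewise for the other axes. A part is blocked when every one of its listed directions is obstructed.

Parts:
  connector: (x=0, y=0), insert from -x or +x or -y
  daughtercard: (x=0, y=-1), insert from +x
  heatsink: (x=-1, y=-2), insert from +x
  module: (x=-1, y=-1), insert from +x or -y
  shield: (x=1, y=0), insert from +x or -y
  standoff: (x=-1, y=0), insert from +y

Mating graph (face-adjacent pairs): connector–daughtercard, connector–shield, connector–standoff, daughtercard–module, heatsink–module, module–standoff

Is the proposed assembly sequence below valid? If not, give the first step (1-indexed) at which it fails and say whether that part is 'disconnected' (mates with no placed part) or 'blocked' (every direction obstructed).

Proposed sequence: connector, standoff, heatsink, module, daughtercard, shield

Invalid at step 3 (disconnected)

1. connector@(0, 0) [-x clear] — {connector}
2. standoff@(-1, 0) [+y clear] — {connector, standoff}
3. heatsink@(-1, -2) — no placed neighbour ⇒ disconnected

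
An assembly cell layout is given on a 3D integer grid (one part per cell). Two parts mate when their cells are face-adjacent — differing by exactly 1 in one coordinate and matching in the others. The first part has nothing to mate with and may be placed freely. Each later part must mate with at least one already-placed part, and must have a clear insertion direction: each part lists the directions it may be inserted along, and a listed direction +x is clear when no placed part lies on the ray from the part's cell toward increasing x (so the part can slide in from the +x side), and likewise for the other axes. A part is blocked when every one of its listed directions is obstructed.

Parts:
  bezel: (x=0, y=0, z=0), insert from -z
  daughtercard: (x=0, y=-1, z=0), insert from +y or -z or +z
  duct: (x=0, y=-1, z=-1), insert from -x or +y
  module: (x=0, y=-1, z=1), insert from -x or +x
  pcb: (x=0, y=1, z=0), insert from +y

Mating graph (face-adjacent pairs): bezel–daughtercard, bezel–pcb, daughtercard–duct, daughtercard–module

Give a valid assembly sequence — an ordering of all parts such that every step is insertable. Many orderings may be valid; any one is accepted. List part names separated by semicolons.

1. daughtercard@(0, -1, 0) [+y clear] — {daughtercard}
2. duct@(0, -1, -1) [-x clear] — {daughtercard, duct}
3. module@(0, -1, 1) [-x clear] — {daughtercard, duct, module}
4. bezel@(0, 0, 0) [-z clear] — {bezel, daughtercard, duct, module}
5. pcb@(0, 1, 0) [+y clear] — {bezel, daughtercard, duct, module, pcb}

daughtercard; duct; module; bezel; pcb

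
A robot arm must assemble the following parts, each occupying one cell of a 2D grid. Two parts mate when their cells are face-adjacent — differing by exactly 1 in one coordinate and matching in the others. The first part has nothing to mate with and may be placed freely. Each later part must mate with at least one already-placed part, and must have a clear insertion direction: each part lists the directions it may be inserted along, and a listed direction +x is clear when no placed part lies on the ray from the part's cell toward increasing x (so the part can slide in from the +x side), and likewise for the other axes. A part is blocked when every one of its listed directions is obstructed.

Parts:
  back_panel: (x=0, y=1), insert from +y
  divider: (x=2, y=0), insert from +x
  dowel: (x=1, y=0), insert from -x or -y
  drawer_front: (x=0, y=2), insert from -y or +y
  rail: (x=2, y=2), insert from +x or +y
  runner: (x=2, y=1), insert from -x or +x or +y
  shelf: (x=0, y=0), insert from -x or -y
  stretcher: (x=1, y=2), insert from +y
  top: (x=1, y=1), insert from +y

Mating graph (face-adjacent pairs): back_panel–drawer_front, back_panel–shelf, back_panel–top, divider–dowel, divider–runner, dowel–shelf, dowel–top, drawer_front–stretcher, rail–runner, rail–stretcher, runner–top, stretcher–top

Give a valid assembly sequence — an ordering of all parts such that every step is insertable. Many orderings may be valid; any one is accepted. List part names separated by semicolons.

1. dowel@(1, 0) [-x clear] — {dowel}
2. divider@(2, 0) [+x clear] — {divider, dowel}
3. runner@(2, 1) [-x clear] — {divider, dowel, runner}
4. rail@(2, 2) [+x clear] — {divider, dowel, rail, runner}
5. top@(1, 1) [+y clear] — {divider, dowel, rail, runner, top}
6. stretcher@(1, 2) [+y clear] — {divider, dowel, rail, runner, stretcher, top}
7. back_panel@(0, 1) [+y clear] — {back_panel, divider, dowel, rail, runner, stretcher, top}
8. drawer_front@(0, 2) [+y clear] — {back_panel, divider, dowel, drawer_front, rail, runner, stretcher, top}
9. shelf@(0, 0) [-x clear] — {back_panel, divider, dowel, drawer_front, rail, runner, shelf, stretcher, top}

dowel; divider; runner; rail; top; stretcher; back_panel; drawer_front; shelf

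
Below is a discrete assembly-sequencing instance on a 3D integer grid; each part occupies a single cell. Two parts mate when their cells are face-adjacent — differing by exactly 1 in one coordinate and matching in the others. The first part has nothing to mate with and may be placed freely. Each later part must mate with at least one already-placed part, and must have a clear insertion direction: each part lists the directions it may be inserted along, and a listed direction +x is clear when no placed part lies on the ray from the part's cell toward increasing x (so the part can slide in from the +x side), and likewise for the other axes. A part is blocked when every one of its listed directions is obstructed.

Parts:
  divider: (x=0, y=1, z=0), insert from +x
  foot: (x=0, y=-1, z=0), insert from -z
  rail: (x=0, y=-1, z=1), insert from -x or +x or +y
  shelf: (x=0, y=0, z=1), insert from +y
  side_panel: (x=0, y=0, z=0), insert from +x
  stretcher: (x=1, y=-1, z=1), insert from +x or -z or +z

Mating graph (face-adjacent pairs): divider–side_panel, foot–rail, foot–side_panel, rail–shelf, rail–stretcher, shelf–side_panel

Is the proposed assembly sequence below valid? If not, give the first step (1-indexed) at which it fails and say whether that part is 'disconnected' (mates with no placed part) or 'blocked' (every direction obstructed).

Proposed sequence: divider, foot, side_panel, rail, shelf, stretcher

Invalid at step 2 (disconnected)

1. divider@(0, 1, 0) [+x clear] — {divider}
2. foot@(0, -1, 0) — no placed neighbour ⇒ disconnected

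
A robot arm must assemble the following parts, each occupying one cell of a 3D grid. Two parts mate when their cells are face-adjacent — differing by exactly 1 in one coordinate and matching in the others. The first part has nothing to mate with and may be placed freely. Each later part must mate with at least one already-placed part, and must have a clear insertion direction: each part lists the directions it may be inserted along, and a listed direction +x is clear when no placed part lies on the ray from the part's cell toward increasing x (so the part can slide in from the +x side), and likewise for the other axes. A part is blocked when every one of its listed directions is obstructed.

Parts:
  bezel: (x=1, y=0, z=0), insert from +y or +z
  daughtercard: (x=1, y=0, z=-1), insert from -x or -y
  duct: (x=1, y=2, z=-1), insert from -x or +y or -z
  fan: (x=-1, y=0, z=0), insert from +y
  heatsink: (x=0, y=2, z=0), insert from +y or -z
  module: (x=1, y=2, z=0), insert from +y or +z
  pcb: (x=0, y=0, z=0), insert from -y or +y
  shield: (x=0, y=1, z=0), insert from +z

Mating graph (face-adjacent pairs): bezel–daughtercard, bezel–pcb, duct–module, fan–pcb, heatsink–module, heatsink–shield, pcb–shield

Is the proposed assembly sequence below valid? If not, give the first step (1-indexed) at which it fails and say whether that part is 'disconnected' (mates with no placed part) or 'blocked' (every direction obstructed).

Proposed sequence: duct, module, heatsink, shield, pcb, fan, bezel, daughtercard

1. duct@(1, 2, -1) [-x clear] — {duct}
2. module@(1, 2, 0) [+y clear] — {duct, module}
3. heatsink@(0, 2, 0) [+y clear] — {duct, heatsink, module}
4. shield@(0, 1, 0) [+z clear] — {duct, heatsink, module, shield}
5. pcb@(0, 0, 0) [-y clear] — {duct, heatsink, module, pcb, shield}
6. fan@(-1, 0, 0) [+y clear] — {duct, fan, heatsink, module, pcb, shield}
7. bezel@(1, 0, 0) [+z clear] — {bezel, duct, fan, heatsink, module, pcb, shield}
8. daughtercard@(1, 0, -1) [-x clear] — {bezel, daughtercard, duct, fan, heatsink, module, pcb, shield}

Valid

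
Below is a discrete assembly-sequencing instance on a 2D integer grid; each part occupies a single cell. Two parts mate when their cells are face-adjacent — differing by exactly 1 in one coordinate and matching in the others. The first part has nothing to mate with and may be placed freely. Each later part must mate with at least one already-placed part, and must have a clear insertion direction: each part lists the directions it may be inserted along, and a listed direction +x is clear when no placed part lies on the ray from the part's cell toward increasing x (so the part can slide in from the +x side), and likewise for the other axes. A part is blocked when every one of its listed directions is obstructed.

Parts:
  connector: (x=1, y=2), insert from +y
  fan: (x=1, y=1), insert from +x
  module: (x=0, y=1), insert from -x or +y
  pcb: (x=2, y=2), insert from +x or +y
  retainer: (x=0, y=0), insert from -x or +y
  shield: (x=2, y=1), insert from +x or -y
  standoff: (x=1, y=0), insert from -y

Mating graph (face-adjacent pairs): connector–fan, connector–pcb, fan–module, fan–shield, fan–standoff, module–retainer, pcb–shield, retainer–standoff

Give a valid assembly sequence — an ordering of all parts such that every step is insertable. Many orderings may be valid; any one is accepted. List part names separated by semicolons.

standoff; retainer; module; fan; shield; pcb; connector

1. standoff@(1, 0) [-y clear] — {standoff}
2. retainer@(0, 0) [-x clear] — {retainer, standoff}
3. module@(0, 1) [-x clear] — {module, retainer, standoff}
4. fan@(1, 1) [+x clear] — {fan, module, retainer, standoff}
5. shield@(2, 1) [+x clear] — {fan, module, retainer, shield, standoff}
6. pcb@(2, 2) [+x clear] — {fan, module, pcb, retainer, shield, standoff}
7. connector@(1, 2) [+y clear] — {connector, fan, module, pcb, retainer, shield, standoff}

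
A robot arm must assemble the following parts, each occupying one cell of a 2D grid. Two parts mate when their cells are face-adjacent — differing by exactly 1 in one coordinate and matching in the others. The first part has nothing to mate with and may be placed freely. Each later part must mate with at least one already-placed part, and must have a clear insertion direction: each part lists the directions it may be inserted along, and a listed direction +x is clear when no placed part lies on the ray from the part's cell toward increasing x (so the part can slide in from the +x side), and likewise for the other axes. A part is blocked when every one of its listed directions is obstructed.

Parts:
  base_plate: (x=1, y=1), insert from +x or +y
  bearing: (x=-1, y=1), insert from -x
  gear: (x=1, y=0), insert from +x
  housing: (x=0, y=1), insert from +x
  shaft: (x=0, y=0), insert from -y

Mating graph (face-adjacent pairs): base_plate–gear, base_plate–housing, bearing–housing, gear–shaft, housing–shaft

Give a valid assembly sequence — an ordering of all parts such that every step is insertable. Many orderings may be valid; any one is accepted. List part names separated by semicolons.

1. bearing@(-1, 1) [-x clear] — {bearing}
2. housing@(0, 1) [+x clear] — {bearing, housing}
3. shaft@(0, 0) [-y clear] — {bearing, housing, shaft}
4. base_plate@(1, 1) [+x clear] — {base_plate, bearing, housing, shaft}
5. gear@(1, 0) [+x clear] — {base_plate, bearing, gear, housing, shaft}

bearing; housing; shaft; base_plate; gear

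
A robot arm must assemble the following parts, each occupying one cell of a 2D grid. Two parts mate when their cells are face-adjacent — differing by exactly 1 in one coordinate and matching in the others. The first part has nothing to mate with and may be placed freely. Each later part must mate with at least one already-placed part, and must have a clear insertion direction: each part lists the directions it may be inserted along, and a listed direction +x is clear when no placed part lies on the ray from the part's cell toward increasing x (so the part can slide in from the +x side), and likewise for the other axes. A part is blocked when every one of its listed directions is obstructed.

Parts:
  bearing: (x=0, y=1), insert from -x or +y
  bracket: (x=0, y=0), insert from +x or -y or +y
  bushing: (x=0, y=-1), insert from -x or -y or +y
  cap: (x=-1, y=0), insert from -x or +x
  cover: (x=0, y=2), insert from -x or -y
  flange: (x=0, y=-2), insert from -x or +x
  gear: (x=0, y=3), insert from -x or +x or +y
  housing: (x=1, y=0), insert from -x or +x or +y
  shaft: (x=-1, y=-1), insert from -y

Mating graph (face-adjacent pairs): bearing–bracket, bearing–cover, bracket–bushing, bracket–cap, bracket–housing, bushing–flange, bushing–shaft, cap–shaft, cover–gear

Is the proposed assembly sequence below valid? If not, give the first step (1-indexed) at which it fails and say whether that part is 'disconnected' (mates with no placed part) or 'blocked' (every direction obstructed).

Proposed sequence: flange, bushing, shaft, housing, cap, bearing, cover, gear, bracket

1. flange@(0, -2) [-x clear] — {flange}
2. bushing@(0, -1) [-x clear] — {bushing, flange}
3. shaft@(-1, -1) [-y clear] — {bushing, flange, shaft}
4. housing@(1, 0) — no placed neighbour ⇒ disconnected

Invalid at step 4 (disconnected)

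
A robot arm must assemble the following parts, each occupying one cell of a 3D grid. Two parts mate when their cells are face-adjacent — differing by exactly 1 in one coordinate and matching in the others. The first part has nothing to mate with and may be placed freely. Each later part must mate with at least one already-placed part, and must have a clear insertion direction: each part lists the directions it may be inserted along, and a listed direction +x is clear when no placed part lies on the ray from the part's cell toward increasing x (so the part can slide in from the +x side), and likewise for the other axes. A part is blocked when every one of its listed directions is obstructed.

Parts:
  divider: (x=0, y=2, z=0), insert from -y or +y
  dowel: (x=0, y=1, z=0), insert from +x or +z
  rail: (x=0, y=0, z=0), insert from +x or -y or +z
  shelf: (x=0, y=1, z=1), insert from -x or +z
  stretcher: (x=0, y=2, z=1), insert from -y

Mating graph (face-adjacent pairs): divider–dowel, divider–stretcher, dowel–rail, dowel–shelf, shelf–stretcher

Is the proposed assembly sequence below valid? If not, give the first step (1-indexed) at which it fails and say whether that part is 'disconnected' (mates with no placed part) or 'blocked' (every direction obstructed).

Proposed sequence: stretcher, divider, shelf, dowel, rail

1. stretcher@(0, 2, 1) [-y clear] — {stretcher}
2. divider@(0, 2, 0) [-y clear] — {divider, stretcher}
3. shelf@(0, 1, 1) [-x clear] — {divider, shelf, stretcher}
4. dowel@(0, 1, 0) [+x clear] — {divider, dowel, shelf, stretcher}
5. rail@(0, 0, 0) [+x clear] — {divider, dowel, rail, shelf, stretcher}

Valid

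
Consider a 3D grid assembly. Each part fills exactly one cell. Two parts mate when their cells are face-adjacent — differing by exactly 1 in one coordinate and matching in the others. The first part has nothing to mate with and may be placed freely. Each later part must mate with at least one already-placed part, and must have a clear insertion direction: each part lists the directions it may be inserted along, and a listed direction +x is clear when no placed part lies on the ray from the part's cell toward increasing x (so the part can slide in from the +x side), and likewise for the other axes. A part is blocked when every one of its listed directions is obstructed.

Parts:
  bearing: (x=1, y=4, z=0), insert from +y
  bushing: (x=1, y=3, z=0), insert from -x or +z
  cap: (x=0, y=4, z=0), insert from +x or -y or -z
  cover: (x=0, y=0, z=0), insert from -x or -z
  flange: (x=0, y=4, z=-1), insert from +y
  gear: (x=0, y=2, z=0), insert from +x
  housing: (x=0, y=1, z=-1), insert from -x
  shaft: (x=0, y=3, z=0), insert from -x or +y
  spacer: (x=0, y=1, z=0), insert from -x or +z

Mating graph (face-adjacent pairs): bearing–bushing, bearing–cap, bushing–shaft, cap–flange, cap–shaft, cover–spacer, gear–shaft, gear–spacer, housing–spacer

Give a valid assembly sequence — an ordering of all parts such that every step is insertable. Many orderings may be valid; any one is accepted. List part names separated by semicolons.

1. flange@(0, 4, -1) [+y clear] — {flange}
2. cap@(0, 4, 0) [+x clear] — {cap, flange}
3. shaft@(0, 3, 0) [-x clear] — {cap, flange, shaft}
4. gear@(0, 2, 0) [+x clear] — {cap, flange, gear, shaft}
5. spacer@(0, 1, 0) [-x clear] — {cap, flange, gear, shaft, spacer}
6. bearing@(1, 4, 0) [+y clear] — {bearing, cap, flange, gear, shaft, spacer}
7. bushing@(1, 3, 0) [+z clear] — {bearing, bushing, cap, flange, gear, shaft, spacer}
8. cover@(0, 0, 0) [-x clear] — {bearing, bushing, cap, cover, flange, gear, shaft, spacer}
9. housing@(0, 1, -1) [-x clear] — {bearing, bushing, cap, cover, flange, gear, housing, shaft, spacer}

flange; cap; shaft; gear; spacer; bearing; bushing; cover; housing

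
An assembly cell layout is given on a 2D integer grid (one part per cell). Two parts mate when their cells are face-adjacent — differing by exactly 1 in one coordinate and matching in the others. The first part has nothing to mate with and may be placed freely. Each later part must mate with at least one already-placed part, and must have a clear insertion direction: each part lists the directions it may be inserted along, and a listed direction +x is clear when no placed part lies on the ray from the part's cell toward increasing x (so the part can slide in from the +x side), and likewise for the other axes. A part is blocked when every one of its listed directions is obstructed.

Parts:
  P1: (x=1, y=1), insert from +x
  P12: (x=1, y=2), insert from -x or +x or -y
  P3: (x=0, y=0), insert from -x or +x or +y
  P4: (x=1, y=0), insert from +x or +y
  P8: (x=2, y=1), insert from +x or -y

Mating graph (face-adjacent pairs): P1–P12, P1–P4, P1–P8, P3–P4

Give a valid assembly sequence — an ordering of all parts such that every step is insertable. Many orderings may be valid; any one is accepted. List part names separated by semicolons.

P12; P1; P8; P4; P3

1. P12@(1, 2) [-x clear] — {P12}
2. P1@(1, 1) [+x clear] — {P1, P12}
3. P8@(2, 1) [+x clear] — {P1, P12, P8}
4. P4@(1, 0) [+x clear] — {P1, P12, P4, P8}
5. P3@(0, 0) [-x clear] — {P1, P12, P3, P4, P8}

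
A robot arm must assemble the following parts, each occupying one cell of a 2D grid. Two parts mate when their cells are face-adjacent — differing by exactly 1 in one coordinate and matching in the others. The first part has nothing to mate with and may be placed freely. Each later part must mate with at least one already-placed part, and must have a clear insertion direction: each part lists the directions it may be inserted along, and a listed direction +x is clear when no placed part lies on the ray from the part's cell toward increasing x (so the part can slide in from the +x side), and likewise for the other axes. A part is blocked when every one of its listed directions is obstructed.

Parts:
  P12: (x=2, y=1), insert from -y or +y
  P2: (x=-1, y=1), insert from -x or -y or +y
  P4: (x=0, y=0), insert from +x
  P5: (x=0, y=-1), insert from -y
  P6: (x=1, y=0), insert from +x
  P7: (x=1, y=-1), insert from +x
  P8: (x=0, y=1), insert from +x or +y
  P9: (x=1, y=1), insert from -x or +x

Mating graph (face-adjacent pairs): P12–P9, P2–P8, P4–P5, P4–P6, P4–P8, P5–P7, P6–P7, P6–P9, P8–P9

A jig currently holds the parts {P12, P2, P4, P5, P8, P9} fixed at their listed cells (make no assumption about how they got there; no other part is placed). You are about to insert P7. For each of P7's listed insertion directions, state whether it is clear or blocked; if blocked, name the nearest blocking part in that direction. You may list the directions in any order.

+x: ray from P7(1, -1) has no placed part ⇒ clear

+x: clear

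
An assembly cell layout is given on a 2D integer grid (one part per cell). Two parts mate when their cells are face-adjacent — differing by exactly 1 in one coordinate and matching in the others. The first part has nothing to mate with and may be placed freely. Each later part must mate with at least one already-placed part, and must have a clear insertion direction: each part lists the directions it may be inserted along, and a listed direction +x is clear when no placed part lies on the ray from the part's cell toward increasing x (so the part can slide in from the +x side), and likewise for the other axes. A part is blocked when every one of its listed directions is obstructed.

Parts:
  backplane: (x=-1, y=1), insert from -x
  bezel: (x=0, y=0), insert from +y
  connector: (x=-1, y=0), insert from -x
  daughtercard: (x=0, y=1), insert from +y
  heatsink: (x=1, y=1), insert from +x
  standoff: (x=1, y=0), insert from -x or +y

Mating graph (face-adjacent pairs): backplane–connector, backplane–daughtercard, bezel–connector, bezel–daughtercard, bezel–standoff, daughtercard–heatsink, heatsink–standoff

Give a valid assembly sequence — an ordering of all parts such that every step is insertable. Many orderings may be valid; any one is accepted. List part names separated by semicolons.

1. backplane@(-1, 1) [-x clear] — {backplane}
2. connector@(-1, 0) [-x clear] — {backplane, connector}
3. bezel@(0, 0) [+y clear] — {backplane, bezel, connector}
4. standoff@(1, 0) [+y clear] — {backplane, bezel, connector, standoff}
5. daughtercard@(0, 1) [+y clear] — {backplane, bezel, connector, daughtercard, standoff}
6. heatsink@(1, 1) [+x clear] — {backplane, bezel, connector, daughtercard, heatsink, standoff}

backplane; connector; bezel; standoff; daughtercard; heatsink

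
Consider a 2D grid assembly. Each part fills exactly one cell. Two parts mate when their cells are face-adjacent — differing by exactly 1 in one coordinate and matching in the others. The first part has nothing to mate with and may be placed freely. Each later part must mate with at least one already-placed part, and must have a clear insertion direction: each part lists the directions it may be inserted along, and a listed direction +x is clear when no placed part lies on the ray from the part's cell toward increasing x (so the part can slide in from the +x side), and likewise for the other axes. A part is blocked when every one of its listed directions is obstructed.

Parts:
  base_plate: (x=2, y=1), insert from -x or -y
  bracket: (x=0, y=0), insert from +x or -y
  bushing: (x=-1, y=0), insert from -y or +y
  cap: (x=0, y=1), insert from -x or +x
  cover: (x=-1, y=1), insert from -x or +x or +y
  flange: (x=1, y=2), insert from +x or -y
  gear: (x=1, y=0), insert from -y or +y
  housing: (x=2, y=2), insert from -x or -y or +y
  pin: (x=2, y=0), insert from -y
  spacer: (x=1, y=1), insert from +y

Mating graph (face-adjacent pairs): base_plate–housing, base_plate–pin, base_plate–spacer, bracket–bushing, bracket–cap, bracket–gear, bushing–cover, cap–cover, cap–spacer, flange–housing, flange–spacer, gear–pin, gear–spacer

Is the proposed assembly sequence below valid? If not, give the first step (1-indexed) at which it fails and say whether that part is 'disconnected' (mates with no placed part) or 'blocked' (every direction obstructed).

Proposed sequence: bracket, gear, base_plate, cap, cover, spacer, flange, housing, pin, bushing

1. bracket@(0, 0) [+x clear] — {bracket}
2. gear@(1, 0) [-y clear] — {bracket, gear}
3. base_plate@(2, 1) — no placed neighbour ⇒ disconnected

Invalid at step 3 (disconnected)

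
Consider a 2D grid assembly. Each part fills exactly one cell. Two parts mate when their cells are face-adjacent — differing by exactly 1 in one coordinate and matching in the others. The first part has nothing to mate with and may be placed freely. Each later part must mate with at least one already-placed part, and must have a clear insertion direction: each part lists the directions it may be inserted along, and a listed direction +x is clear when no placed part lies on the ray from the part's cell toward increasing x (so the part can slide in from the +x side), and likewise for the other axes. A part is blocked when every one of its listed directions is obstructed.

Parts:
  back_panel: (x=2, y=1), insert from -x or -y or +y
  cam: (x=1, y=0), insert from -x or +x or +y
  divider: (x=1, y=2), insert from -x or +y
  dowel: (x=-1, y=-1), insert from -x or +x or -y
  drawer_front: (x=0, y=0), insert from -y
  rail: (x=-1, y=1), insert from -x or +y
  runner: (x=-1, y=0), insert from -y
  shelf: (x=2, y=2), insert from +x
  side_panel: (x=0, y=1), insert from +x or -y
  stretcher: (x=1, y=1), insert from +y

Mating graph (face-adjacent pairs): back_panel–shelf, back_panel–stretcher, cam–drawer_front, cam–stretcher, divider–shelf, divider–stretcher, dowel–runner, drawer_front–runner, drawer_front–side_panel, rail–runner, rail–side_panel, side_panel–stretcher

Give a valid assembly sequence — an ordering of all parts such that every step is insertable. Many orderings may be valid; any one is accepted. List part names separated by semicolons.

1. shelf@(2, 2) [+x clear] — {shelf}
2. back_panel@(2, 1) [-x clear] — {back_panel, shelf}
3. stretcher@(1, 1) [+y clear] — {back_panel, shelf, stretcher}
4. cam@(1, 0) [-x clear] — {back_panel, cam, shelf, stretcher}
5. side_panel@(0, 1) [-y clear] — {back_panel, cam, shelf, side_panel, stretcher}
6. rail@(-1, 1) [-x clear] — {back_panel, cam, rail, shelf, side_panel, stretcher}
7. runner@(-1, 0) [-y clear] — {back_panel, cam, rail, runner, shelf, side_panel, stretcher}
8. dowel@(-1, -1) [-x clear] — {back_panel, cam, dowel, rail, runner, shelf, side_panel, stretcher}
9. drawer_front@(0, 0) [-y clear] — {back_panel, cam, dowel, drawer_front, rail, runner, shelf, side_panel, stretcher}
10. divider@(1, 2) [-x clear] — {back_panel, cam, divider, dowel, drawer_front, rail, runner, shelf, side_panel, stretcher}

shelf; back_panel; stretcher; cam; side_panel; rail; runner; dowel; drawer_front; divider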